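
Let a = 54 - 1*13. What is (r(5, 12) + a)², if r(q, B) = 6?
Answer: 2209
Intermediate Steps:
a = 41 (a = 54 - 13 = 41)
(r(5, 12) + a)² = (6 + 41)² = 47² = 2209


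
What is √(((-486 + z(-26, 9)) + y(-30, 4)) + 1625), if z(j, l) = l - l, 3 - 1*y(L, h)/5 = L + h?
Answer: 2*√321 ≈ 35.833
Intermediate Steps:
y(L, h) = 15 - 5*L - 5*h (y(L, h) = 15 - 5*(L + h) = 15 + (-5*L - 5*h) = 15 - 5*L - 5*h)
z(j, l) = 0
√(((-486 + z(-26, 9)) + y(-30, 4)) + 1625) = √(((-486 + 0) + (15 - 5*(-30) - 5*4)) + 1625) = √((-486 + (15 + 150 - 20)) + 1625) = √((-486 + 145) + 1625) = √(-341 + 1625) = √1284 = 2*√321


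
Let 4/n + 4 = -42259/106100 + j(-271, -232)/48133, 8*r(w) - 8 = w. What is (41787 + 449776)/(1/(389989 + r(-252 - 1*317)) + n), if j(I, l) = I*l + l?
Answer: -24250959698820539050611/63720868957516024 ≈ -3.8058e+5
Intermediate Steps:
r(w) = 1 + w/8
j(I, l) = l + I*l
n = -20427645200/15815593647 (n = 4/(-4 + (-42259/106100 - 232*(1 - 271)/48133)) = 4/(-4 + (-42259*1/106100 - 232*(-270)*(1/48133))) = 4/(-4 + (-42259/106100 + 62640*(1/48133))) = 4/(-4 + (-42259/106100 + 62640/48133)) = 4/(-4 + 4612051553/5106911300) = 4/(-15815593647/5106911300) = 4*(-5106911300/15815593647) = -20427645200/15815593647 ≈ -1.2916)
(41787 + 449776)/(1/(389989 + r(-252 - 1*317)) + n) = (41787 + 449776)/(1/(389989 + (1 + (-252 - 1*317)/8)) - 20427645200/15815593647) = 491563/(1/(389989 + (1 + (-252 - 317)/8)) - 20427645200/15815593647) = 491563/(1/(389989 + (1 + (⅛)*(-569))) - 20427645200/15815593647) = 491563/(1/(389989 + (1 - 569/8)) - 20427645200/15815593647) = 491563/(1/(389989 - 561/8) - 20427645200/15815593647) = 491563/(1/(3119351/8) - 20427645200/15815593647) = 491563/(8/3119351 - 20427645200/15815593647) = 491563/(-63720868957516024/49334387858363097) = 491563*(-49334387858363097/63720868957516024) = -24250959698820539050611/63720868957516024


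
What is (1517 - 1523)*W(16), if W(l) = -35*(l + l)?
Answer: 6720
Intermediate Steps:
W(l) = -70*l
(1517 - 1523)*W(16) = (1517 - 1523)*(-70*16) = -6*(-1120) = 6720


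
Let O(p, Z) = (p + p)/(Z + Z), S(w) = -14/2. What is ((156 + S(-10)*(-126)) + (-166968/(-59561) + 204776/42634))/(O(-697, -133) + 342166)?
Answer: 35313270903778/11556150973223935 ≈ 0.0030558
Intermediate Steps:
S(w) = -7 (S(w) = -14*½ = -7)
O(p, Z) = p/Z (O(p, Z) = (2*p)/((2*Z)) = (2*p)*(1/(2*Z)) = p/Z)
((156 + S(-10)*(-126)) + (-166968/(-59561) + 204776/42634))/(O(-697, -133) + 342166) = ((156 - 7*(-126)) + (-166968/(-59561) + 204776/42634))/(-697/(-133) + 342166) = ((156 + 882) + (-166968*(-1/59561) + 204776*(1/42634)))/(-697*(-1/133) + 342166) = (1038 + (166968/59561 + 102388/21317))/(697/133 + 342166) = (1038 + 9657588524/1269661837)/(45508775/133) = (1327566575330/1269661837)*(133/45508775) = 35313270903778/11556150973223935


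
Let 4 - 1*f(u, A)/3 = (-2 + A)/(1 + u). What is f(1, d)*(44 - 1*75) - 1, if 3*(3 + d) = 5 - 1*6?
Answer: -621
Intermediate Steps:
d = -10/3 (d = -3 + (5 - 1*6)/3 = -3 + (5 - 6)/3 = -3 + (⅓)*(-1) = -3 - ⅓ = -10/3 ≈ -3.3333)
f(u, A) = 12 - 3*(-2 + A)/(1 + u)
f(1, d)*(44 - 1*75) - 1 = (3*(6 - 1*(-10/3) + 4*1)/(1 + 1))*(44 - 1*75) - 1 = (3*(6 + 10/3 + 4)/2)*(44 - 75) - 1 = (3*(½)*(40/3))*(-31) - 1 = 20*(-31) - 1 = -620 - 1 = -621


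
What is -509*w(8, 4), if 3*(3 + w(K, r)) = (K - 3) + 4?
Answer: 0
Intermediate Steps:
w(K, r) = -8/3 + K/3 (w(K, r) = -3 + ((K - 3) + 4)/3 = -3 + ((-3 + K) + 4)/3 = -3 + (1 + K)/3 = -3 + (1/3 + K/3) = -8/3 + K/3)
-509*w(8, 4) = -509*(-8/3 + (1/3)*8) = -509*(-8/3 + 8/3) = -509*0 = 0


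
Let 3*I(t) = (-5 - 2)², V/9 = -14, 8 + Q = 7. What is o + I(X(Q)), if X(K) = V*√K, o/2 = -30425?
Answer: -182501/3 ≈ -60834.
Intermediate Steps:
o = -60850 (o = 2*(-30425) = -60850)
Q = -1 (Q = -8 + 7 = -1)
V = -126 (V = 9*(-14) = -126)
X(K) = -126*√K
I(t) = 49/3 (I(t) = (-5 - 2)²/3 = (⅓)*(-7)² = (⅓)*49 = 49/3)
o + I(X(Q)) = -60850 + 49/3 = -182501/3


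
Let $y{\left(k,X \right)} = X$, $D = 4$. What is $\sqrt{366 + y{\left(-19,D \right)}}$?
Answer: $\sqrt{370} \approx 19.235$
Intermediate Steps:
$\sqrt{366 + y{\left(-19,D \right)}} = \sqrt{366 + 4} = \sqrt{370}$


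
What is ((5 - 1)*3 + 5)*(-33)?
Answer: -561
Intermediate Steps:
((5 - 1)*3 + 5)*(-33) = (4*3 + 5)*(-33) = (12 + 5)*(-33) = 17*(-33) = -561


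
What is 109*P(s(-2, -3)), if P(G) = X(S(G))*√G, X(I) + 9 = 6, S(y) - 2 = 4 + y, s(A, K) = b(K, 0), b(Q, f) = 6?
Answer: -327*√6 ≈ -800.98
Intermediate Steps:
s(A, K) = 6
S(y) = 6 + y (S(y) = 2 + (4 + y) = 6 + y)
X(I) = -3 (X(I) = -9 + 6 = -3)
P(G) = -3*√G
109*P(s(-2, -3)) = 109*(-3*√6) = -327*√6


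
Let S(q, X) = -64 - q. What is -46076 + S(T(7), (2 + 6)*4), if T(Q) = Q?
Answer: -46147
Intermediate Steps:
-46076 + S(T(7), (2 + 6)*4) = -46076 + (-64 - 1*7) = -46076 + (-64 - 7) = -46076 - 71 = -46147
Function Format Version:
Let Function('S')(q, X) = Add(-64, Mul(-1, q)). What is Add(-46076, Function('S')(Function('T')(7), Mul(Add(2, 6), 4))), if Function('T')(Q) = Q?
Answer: -46147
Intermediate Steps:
Add(-46076, Function('S')(Function('T')(7), Mul(Add(2, 6), 4))) = Add(-46076, Add(-64, Mul(-1, 7))) = Add(-46076, Add(-64, -7)) = Add(-46076, -71) = -46147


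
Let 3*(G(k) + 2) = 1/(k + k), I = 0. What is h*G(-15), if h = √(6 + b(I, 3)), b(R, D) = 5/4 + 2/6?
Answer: -181*√273/540 ≈ -5.5382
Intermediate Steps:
b(R, D) = 19/12 (b(R, D) = 5*(¼) + 2*(⅙) = 5/4 + ⅓ = 19/12)
G(k) = -2 + 1/(6*k) (G(k) = -2 + 1/(3*(k + k)) = -2 + 1/(3*((2*k))) = -2 + (1/(2*k))/3 = -2 + 1/(6*k))
h = √273/6 (h = √(6 + 19/12) = √(91/12) = √273/6 ≈ 2.7538)
h*G(-15) = (√273/6)*(-2 + (⅙)/(-15)) = (√273/6)*(-2 + (⅙)*(-1/15)) = (√273/6)*(-2 - 1/90) = (√273/6)*(-181/90) = -181*√273/540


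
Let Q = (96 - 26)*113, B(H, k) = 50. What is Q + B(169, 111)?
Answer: 7960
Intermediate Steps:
Q = 7910 (Q = 70*113 = 7910)
Q + B(169, 111) = 7910 + 50 = 7960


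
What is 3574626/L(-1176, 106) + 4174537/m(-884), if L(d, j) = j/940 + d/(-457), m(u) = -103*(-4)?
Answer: 318739555989797/237699692 ≈ 1.3409e+6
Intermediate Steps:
m(u) = 412
L(d, j) = -d/457 + j/940 (L(d, j) = j*(1/940) + d*(-1/457) = j/940 - d/457 = -d/457 + j/940)
3574626/L(-1176, 106) + 4174537/m(-884) = 3574626/(-1/457*(-1176) + (1/940)*106) + 4174537/412 = 3574626/(1176/457 + 53/470) + 4174537*(1/412) = 3574626/(576941/214790) + 4174537/412 = 3574626*(214790/576941) + 4174537/412 = 767793918540/576941 + 4174537/412 = 318739555989797/237699692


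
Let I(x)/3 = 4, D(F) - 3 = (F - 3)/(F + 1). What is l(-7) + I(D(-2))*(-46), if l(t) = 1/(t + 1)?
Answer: -3313/6 ≈ -552.17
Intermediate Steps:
D(F) = 3 + (-3 + F)/(1 + F) (D(F) = 3 + (F - 3)/(F + 1) = 3 + (-3 + F)/(1 + F))
l(t) = 1/(1 + t)
I(x) = 12 (I(x) = 3*4 = 12)
l(-7) + I(D(-2))*(-46) = 1/(1 - 7) + 12*(-46) = 1/(-6) - 552 = -1/6 - 552 = -3313/6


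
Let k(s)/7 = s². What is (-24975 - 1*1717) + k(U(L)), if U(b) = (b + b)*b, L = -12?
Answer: 553916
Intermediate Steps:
U(b) = 2*b² (U(b) = (2*b)*b = 2*b²)
k(s) = 7*s²
(-24975 - 1*1717) + k(U(L)) = (-24975 - 1*1717) + 7*(2*(-12)²)² = (-24975 - 1717) + 7*(2*144)² = -26692 + 7*288² = -26692 + 7*82944 = -26692 + 580608 = 553916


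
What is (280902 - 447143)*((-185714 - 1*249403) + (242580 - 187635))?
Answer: 63200173452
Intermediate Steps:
(280902 - 447143)*((-185714 - 1*249403) + (242580 - 187635)) = -166241*((-185714 - 249403) + 54945) = -166241*(-435117 + 54945) = -166241*(-380172) = 63200173452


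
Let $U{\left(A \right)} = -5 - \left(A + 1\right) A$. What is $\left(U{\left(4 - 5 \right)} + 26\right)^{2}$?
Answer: $441$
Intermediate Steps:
$U{\left(A \right)} = -5 - A \left(1 + A\right)$ ($U{\left(A \right)} = -5 - \left(1 + A\right) A = -5 - A \left(1 + A\right)$)
$\left(U{\left(4 - 5 \right)} + 26\right)^{2} = \left(\left(-5 - \left(4 - 5\right) - \left(4 - 5\right)^{2}\right) + 26\right)^{2} = \left(\left(-5 - -1 - \left(-1\right)^{2}\right) + 26\right)^{2} = \left(\left(-5 + 1 - 1\right) + 26\right)^{2} = \left(-5 + 26\right)^{2} = 21^{2} = 441$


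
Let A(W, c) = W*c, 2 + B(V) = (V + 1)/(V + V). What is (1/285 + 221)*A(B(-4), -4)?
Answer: 409409/285 ≈ 1436.5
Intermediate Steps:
B(V) = -2 + (1 + V)/(2*V) (B(V) = -2 + (V + 1)/(V + V) = -2 + (1 + V)/((2*V)) = -2 + (1 + V)*(1/(2*V)) = -2 + (1 + V)/(2*V))
(1/285 + 221)*A(B(-4), -4) = (1/285 + 221)*(((1/2)*(1 - 3*(-4))/(-4))*(-4)) = (1/285 + 221)*(((1/2)*(-1/4)*(1 + 12))*(-4)) = 62986*(((1/2)*(-1/4)*13)*(-4))/285 = 62986*(-13/8*(-4))/285 = (62986/285)*(13/2) = 409409/285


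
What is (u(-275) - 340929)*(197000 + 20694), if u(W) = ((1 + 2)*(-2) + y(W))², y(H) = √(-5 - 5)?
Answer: -74212537682 - 2612328*I*√10 ≈ -7.4213e+10 - 8.2609e+6*I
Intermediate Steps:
y(H) = I*√10 (y(H) = √(-10) = I*√10)
u(W) = (-6 + I*√10)² (u(W) = ((1 + 2)*(-2) + I*√10)² = (3*(-2) + I*√10)² = (-6 + I*√10)²)
(u(-275) - 340929)*(197000 + 20694) = ((6 - I*√10)² - 340929)*(197000 + 20694) = (-340929 + (6 - I*√10)²)*217694 = -74218197726 + 217694*(6 - I*√10)²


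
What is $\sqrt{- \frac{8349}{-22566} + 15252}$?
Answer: $\frac{19 \sqrt{2390544254}}{7522} \approx 123.5$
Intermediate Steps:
$\sqrt{- \frac{8349}{-22566} + 15252} = \sqrt{\left(-8349\right) \left(- \frac{1}{22566}\right) + 15252} = \sqrt{\frac{2783}{7522} + 15252} = \sqrt{\frac{114728327}{7522}} = \frac{19 \sqrt{2390544254}}{7522}$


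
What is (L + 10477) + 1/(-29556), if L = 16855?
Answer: 807824591/29556 ≈ 27332.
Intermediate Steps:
(L + 10477) + 1/(-29556) = (16855 + 10477) + 1/(-29556) = 27332 - 1/29556 = 807824591/29556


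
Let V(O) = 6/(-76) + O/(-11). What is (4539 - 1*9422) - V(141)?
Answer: -2035703/418 ≈ -4870.1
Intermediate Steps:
V(O) = -3/38 - O/11 (V(O) = 6*(-1/76) + O*(-1/11) = -3/38 - O/11)
(4539 - 1*9422) - V(141) = (4539 - 1*9422) - (-3/38 - 1/11*141) = (4539 - 9422) - (-3/38 - 141/11) = -4883 - 1*(-5391/418) = -4883 + 5391/418 = -2035703/418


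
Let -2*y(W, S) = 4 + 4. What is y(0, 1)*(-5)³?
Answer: 500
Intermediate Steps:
y(W, S) = -4 (y(W, S) = -(4 + 4)/2 = -½*8 = -4)
y(0, 1)*(-5)³ = -4*(-5)³ = -4*(-125) = 500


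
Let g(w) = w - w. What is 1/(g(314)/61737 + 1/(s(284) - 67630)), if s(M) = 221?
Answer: -67409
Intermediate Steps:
g(w) = 0
1/(g(314)/61737 + 1/(s(284) - 67630)) = 1/(0/61737 + 1/(221 - 67630)) = 1/(0*(1/61737) + 1/(-67409)) = 1/(0 - 1/67409) = 1/(-1/67409) = -67409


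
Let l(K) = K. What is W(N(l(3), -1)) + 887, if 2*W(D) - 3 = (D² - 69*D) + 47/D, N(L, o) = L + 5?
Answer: 10359/16 ≈ 647.44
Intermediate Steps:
N(L, o) = 5 + L
W(D) = 3/2 + D²/2 - 69*D/2 + 47/(2*D) (W(D) = 3/2 + ((D² - 69*D) + 47/D)/2 = 3/2 + (D² - 69*D + 47/D)/2 = 3/2 + (D²/2 - 69*D/2 + 47/(2*D)) = 3/2 + D²/2 - 69*D/2 + 47/(2*D))
W(N(l(3), -1)) + 887 = (47 + (5 + 3)*(3 + (5 + 3)² - 69*(5 + 3)))/(2*(5 + 3)) + 887 = (½)*(47 + 8*(3 + 8² - 69*8))/8 + 887 = (½)*(⅛)*(47 + 8*(3 + 64 - 552)) + 887 = (½)*(⅛)*(47 + 8*(-485)) + 887 = (½)*(⅛)*(47 - 3880) + 887 = (½)*(⅛)*(-3833) + 887 = -3833/16 + 887 = 10359/16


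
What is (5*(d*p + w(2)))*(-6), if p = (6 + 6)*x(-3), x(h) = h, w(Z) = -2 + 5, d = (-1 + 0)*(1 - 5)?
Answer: 4230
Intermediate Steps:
d = 4 (d = -1*(-4) = 4)
w(Z) = 3
p = -36 (p = (6 + 6)*(-3) = 12*(-3) = -36)
(5*(d*p + w(2)))*(-6) = (5*(4*(-36) + 3))*(-6) = (5*(-144 + 3))*(-6) = (5*(-141))*(-6) = -705*(-6) = 4230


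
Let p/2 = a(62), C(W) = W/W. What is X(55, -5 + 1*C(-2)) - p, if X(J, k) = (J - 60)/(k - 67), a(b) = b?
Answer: -8799/71 ≈ -123.93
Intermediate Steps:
C(W) = 1
p = 124 (p = 2*62 = 124)
X(J, k) = (-60 + J)/(-67 + k)
X(55, -5 + 1*C(-2)) - p = (-60 + 55)/(-67 + (-5 + 1*1)) - 1*124 = -5/(-67 + (-5 + 1)) - 124 = -5/(-67 - 4) - 124 = -5/(-71) - 124 = -1/71*(-5) - 124 = 5/71 - 124 = -8799/71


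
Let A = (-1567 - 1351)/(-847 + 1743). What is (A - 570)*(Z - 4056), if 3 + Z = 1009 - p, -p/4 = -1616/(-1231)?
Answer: 481289849217/275744 ≈ 1.7454e+6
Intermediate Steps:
p = -6464/1231 (p = -(-6464)/(-1231) = -(-6464)*(-1)/1231 = -4*1616/1231 = -6464/1231 ≈ -5.2510)
A = -1459/448 (A = -2918/896 = -2918*1/896 = -1459/448 ≈ -3.2567)
Z = 1244850/1231 (Z = -3 + (1009 - 1*(-6464/1231)) = -3 + (1009 + 6464/1231) = -3 + 1248543/1231 = 1244850/1231 ≈ 1011.3)
(A - 570)*(Z - 4056) = (-1459/448 - 570)*(1244850/1231 - 4056) = -256819/448*(-3748086/1231) = 481289849217/275744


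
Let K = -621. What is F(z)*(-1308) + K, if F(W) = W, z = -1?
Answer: 687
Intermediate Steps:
F(z)*(-1308) + K = -1*(-1308) - 621 = 1308 - 621 = 687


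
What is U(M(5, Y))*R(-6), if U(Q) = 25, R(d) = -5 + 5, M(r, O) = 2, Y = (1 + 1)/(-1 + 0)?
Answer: 0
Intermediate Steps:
Y = -2 (Y = 2/(-1) = 2*(-1) = -2)
R(d) = 0
U(M(5, Y))*R(-6) = 25*0 = 0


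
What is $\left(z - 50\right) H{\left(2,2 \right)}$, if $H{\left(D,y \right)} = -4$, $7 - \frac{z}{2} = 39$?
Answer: $456$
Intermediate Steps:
$z = -64$ ($z = 14 - 78 = -64$)
$\left(z - 50\right) H{\left(2,2 \right)} = \left(-64 - 50\right) \left(-4\right) = \left(-114\right) \left(-4\right) = 456$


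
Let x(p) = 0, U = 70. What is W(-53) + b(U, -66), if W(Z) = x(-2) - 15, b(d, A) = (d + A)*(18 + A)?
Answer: -207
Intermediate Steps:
b(d, A) = (18 + A)*(A + d) (b(d, A) = (A + d)*(18 + A) = (18 + A)*(A + d))
W(Z) = -15 (W(Z) = 0 - 15 = -15)
W(-53) + b(U, -66) = -15 + ((-66)**2 + 18*(-66) + 18*70 - 66*70) = -15 + (4356 - 1188 + 1260 - 4620) = -15 - 192 = -207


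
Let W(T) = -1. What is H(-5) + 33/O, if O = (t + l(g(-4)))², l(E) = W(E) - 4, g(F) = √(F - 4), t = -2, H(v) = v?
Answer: -212/49 ≈ -4.3265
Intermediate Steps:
g(F) = √(-4 + F)
l(E) = -5 (l(E) = -1 - 4 = -5)
O = 49 (O = (-2 - 5)² = (-7)² = 49)
H(-5) + 33/O = -5 + 33/49 = -212/49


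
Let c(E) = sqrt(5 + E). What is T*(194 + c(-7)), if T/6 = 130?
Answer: 151320 + 780*I*sqrt(2) ≈ 1.5132e+5 + 1103.1*I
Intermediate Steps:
T = 780 (T = 6*130 = 780)
T*(194 + c(-7)) = 780*(194 + sqrt(5 - 7)) = 780*(194 + sqrt(-2)) = 780*(194 + I*sqrt(2)) = 151320 + 780*I*sqrt(2)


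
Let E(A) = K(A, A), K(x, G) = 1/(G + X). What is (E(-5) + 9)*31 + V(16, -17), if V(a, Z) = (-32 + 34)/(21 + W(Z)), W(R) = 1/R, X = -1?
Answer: 73139/267 ≈ 273.93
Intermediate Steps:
W(R) = 1/R
K(x, G) = 1/(-1 + G) (K(x, G) = 1/(G - 1) = 1/(-1 + G))
E(A) = 1/(-1 + A)
V(a, Z) = 2/(21 + 1/Z) (V(a, Z) = (-32 + 34)/(21 + 1/Z) = 2/(21 + 1/Z))
(E(-5) + 9)*31 + V(16, -17) = (1/(-1 - 5) + 9)*31 + 2*(-17)/(1 + 21*(-17)) = (1/(-6) + 9)*31 + 2*(-17)/(1 - 357) = (-⅙ + 9)*31 + 2*(-17)/(-356) = (53/6)*31 + 2*(-17)*(-1/356) = 1643/6 + 17/178 = 73139/267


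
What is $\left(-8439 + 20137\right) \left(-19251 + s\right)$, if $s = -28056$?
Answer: $-553397286$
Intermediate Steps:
$\left(-8439 + 20137\right) \left(-19251 + s\right) = \left(-8439 + 20137\right) \left(-19251 - 28056\right) = 11698 \left(-47307\right) = -553397286$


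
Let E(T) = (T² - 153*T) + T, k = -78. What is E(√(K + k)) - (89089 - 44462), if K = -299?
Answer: -45004 - 152*I*√377 ≈ -45004.0 - 2951.3*I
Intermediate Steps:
E(T) = T² - 152*T
E(√(K + k)) - (89089 - 44462) = √(-299 - 78)*(-152 + √(-299 - 78)) - (89089 - 44462) = √(-377)*(-152 + √(-377)) - 1*44627 = (I*√377)*(-152 + I*√377) - 44627 = I*√377*(-152 + I*√377) - 44627 = -44627 + I*√377*(-152 + I*√377)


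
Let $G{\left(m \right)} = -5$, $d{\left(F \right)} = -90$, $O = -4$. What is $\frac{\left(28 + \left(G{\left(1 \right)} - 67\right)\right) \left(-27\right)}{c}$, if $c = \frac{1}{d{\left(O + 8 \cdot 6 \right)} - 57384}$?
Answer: $-68279112$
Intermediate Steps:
$c = - \frac{1}{57474}$ ($c = \frac{1}{-90 - 57384} = \frac{1}{-57474} = - \frac{1}{57474} \approx -1.7399 \cdot 10^{-5}$)
$\frac{\left(28 + \left(G{\left(1 \right)} - 67\right)\right) \left(-27\right)}{c} = \frac{\left(28 - 72\right) \left(-27\right)}{- \frac{1}{57474}} = \left(28 - 72\right) \left(-27\right) \left(-57474\right) = \left(-44\right) \left(-27\right) \left(-57474\right) = 1188 \left(-57474\right) = -68279112$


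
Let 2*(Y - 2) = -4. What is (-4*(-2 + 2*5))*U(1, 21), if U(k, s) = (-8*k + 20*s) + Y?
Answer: -13184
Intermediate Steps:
Y = 0 (Y = 2 + (1/2)*(-4) = 2 - 2 = 0)
U(k, s) = -8*k + 20*s (U(k, s) = (-8*k + 20*s) + 0 = -8*k + 20*s)
(-4*(-2 + 2*5))*U(1, 21) = (-4*(-2 + 2*5))*(-8*1 + 20*21) = (-4*(-2 + 10))*(-8 + 420) = -4*8*412 = -32*412 = -13184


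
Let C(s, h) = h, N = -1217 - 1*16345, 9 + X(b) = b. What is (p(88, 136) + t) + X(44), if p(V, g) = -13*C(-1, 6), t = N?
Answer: -17605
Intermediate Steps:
X(b) = -9 + b
N = -17562 (N = -1217 - 16345 = -17562)
t = -17562
p(V, g) = -78 (p(V, g) = -13*6 = -78)
(p(88, 136) + t) + X(44) = (-78 - 17562) + (-9 + 44) = -17640 + 35 = -17605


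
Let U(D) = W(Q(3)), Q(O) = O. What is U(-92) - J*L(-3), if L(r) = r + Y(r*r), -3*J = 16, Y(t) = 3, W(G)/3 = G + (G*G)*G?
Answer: 90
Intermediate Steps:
W(G) = 3*G + 3*G³ (W(G) = 3*(G + (G*G)*G) = 3*(G + G²*G) = 3*(G + G³) = 3*G + 3*G³)
U(D) = 90 (U(D) = 3*3*(1 + 3²) = 3*3*(1 + 9) = 3*3*10 = 90)
J = -16/3 (J = -⅓*16 = -16/3 ≈ -5.3333)
L(r) = 3 + r (L(r) = r + 3 = 3 + r)
U(-92) - J*L(-3) = 90 - (-16)*(3 - 3)/3 = 90 - (-16)*0/3 = 90 - 1*0 = 90 + 0 = 90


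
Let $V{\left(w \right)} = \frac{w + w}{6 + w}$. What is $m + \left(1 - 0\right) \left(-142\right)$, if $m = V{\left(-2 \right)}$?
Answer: $-143$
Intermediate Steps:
$V{\left(w \right)} = \frac{2 w}{6 + w}$
$m = -1$ ($m = 2 \left(-2\right) \frac{1}{6 - 2} = 2 \left(-2\right) \frac{1}{4} = -1$)
$m + \left(1 - 0\right) \left(-142\right) = -1 + \left(1 - 0\right) \left(-142\right) = -1 + \left(1 + 0\right) \left(-142\right) = -1 + 1 \left(-142\right) = -1 - 142 = -143$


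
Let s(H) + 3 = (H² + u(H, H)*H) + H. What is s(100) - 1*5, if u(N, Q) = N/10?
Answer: 11092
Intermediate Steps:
u(N, Q) = N/10 (u(N, Q) = N*(⅒) = N/10)
s(H) = -3 + H + 11*H²/10 (s(H) = -3 + ((H² + (H/10)*H) + H) = -3 + ((H² + H²/10) + H) = -3 + (11*H²/10 + H) = -3 + (H + 11*H²/10) = -3 + H + 11*H²/10)
s(100) - 1*5 = (-3 + 100 + (11/10)*100²) - 1*5 = (-3 + 100 + (11/10)*10000) - 5 = (-3 + 100 + 11000) - 5 = 11097 - 5 = 11092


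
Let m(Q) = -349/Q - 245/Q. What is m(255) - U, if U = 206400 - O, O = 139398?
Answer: -5695368/85 ≈ -67004.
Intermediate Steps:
m(Q) = -594/Q
U = 67002 (U = 206400 - 1*139398 = 206400 - 139398 = 67002)
m(255) - U = -594/255 - 1*67002 = -594*1/255 - 67002 = -198/85 - 67002 = -5695368/85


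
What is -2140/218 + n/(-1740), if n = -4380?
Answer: -23073/3161 ≈ -7.2993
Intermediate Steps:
-2140/218 + n/(-1740) = -2140/218 - 4380/(-1740) = -2140*1/218 - 4380*(-1/1740) = -1070/109 + 73/29 = -23073/3161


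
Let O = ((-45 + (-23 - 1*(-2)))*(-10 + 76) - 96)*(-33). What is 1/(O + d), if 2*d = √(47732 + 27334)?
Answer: 97944/14389528193 - √75066/43168584579 ≈ 6.8003e-6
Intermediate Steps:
d = √75066/2 (d = √(47732 + 27334)/2 = √75066/2 ≈ 136.99)
O = 146916 (O = ((-45 + (-23 + 2))*66 - 96)*(-33) = ((-45 - 21)*66 - 96)*(-33) = (-66*66 - 96)*(-33) = (-4356 - 96)*(-33) = -4452*(-33) = 146916)
1/(O + d) = 1/(146916 + √75066/2)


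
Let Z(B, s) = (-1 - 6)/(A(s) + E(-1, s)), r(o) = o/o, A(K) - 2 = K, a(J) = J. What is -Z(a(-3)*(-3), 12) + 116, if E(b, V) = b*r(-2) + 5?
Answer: 2095/18 ≈ 116.39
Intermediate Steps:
A(K) = 2 + K
r(o) = 1
E(b, V) = 5 + b (E(b, V) = b*1 + 5 = b + 5 = 5 + b)
Z(B, s) = -7/(6 + s) (Z(B, s) = (-1 - 6)/((2 + s) + (5 - 1)) = -7/((2 + s) + 4) = -7/(6 + s))
-Z(a(-3)*(-3), 12) + 116 = -(-7)/(6 + 12) + 116 = -(-7)/18 + 116 = -1*(-7/18) + 116 = 7/18 + 116 = 2095/18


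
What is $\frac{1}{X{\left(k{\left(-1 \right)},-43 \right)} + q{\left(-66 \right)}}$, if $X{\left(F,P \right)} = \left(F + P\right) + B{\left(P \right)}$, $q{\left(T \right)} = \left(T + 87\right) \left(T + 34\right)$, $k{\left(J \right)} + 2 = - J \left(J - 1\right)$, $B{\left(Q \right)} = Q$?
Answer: $- \frac{1}{762} \approx -0.0013123$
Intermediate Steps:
$k{\left(J \right)} = -2 - J \left(-1 + J\right)$ ($k{\left(J \right)} = -2 + - J \left(J - 1\right) = -2 + - J \left(-1 + J\right) = -2 - J \left(-1 + J\right)$)
$q{\left(T \right)} = \left(34 + T\right) \left(87 + T\right)$ ($q{\left(T \right)} = \left(87 + T\right) \left(34 + T\right) = \left(34 + T\right) \left(87 + T\right)$)
$X{\left(F,P \right)} = F + 2 P$ ($X{\left(F,P \right)} = \left(F + P\right) + P = F + 2 P$)
$\frac{1}{X{\left(k{\left(-1 \right)},-43 \right)} + q{\left(-66 \right)}} = \frac{1}{\left(\left(-2 - 1 - \left(-1\right)^{2}\right) + 2 \left(-43\right)\right) + \left(2958 + \left(-66\right)^{2} + 121 \left(-66\right)\right)} = \frac{1}{\left(\left(-2 - 1 - 1\right) - 86\right) + \left(2958 + 4356 - 7986\right)} = \frac{1}{\left(\left(-2 - 1 - 1\right) - 86\right) - 672} = \frac{1}{\left(-4 - 86\right) - 672} = \frac{1}{-90 - 672} = \frac{1}{-762} = - \frac{1}{762}$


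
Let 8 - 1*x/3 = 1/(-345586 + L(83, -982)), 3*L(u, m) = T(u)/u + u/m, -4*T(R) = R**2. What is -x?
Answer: -48869624820/2036233631 ≈ -24.000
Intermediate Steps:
T(R) = -R**2/4
L(u, m) = -u/12 + u/(3*m) (L(u, m) = ((-u**2/4)/u + u/m)/3 = (-u/4 + u/m)/3 = -u/12 + u/(3*m))
x = 48869624820/2036233631 (x = 24 - 3/(-345586 + (1/12)*83*(4 - 1*(-982))/(-982)) = 24 - 3/(-345586 + (1/12)*83*(-1/982)*(4 + 982)) = 24 - 3/(-345586 + (1/12)*83*(-1/982)*986) = 24 - 3/(-345586 - 40919/5892) = 24 - 3/(-2036233631/5892) = 24 - 3*(-5892/2036233631) = 24 + 17676/2036233631 = 48869624820/2036233631 ≈ 24.000)
-x = -1*48869624820/2036233631 = -48869624820/2036233631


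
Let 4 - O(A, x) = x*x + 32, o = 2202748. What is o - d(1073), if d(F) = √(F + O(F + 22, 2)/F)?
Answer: 2202748 - √1235341681/1073 ≈ 2.2027e+6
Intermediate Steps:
O(A, x) = -28 - x² (O(A, x) = 4 - (x*x + 32) = 4 - (x² + 32) = 4 - (32 + x²) = 4 + (-32 - x²) = -28 - x²)
d(F) = √(F - 32/F) (d(F) = √(F + (-28 - 1*2²)/F) = √(F + (-28 - 1*4)/F) = √(F + (-28 - 4)/F) = √(F - 32/F))
o - d(1073) = 2202748 - √(1073 - 32/1073) = 2202748 - √(1151297/1073) = 2202748 - √1235341681/1073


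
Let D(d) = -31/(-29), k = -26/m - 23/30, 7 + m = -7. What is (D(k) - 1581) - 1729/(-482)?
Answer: -22034135/13978 ≈ -1576.3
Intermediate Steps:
m = -14 (m = -7 - 7 = -14)
k = 229/210 (k = -26/(-14) - 23/30 = -26*(-1/14) - 23*1/30 = 13/7 - 23/30 = 229/210 ≈ 1.0905)
D(d) = 31/29 (D(d) = -31*(-1/29) = 31/29)
(D(k) - 1581) - 1729/(-482) = (31/29 - 1581) - 1729/(-482) = -45818/29 - 1729*(-1/482) = -45818/29 + 1729/482 = -22034135/13978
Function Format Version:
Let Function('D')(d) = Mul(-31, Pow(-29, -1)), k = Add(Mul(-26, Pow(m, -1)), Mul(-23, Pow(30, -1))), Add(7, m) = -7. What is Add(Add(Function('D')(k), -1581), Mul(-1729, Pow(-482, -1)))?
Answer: Rational(-22034135, 13978) ≈ -1576.3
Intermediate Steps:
m = -14 (m = Add(-7, -7) = -14)
k = Rational(229, 210) (k = Add(Mul(-26, Pow(-14, -1)), Mul(-23, Pow(30, -1))) = Add(Mul(-26, Rational(-1, 14)), Mul(-23, Rational(1, 30))) = Add(Rational(13, 7), Rational(-23, 30)) = Rational(229, 210) ≈ 1.0905)
Function('D')(d) = Rational(31, 29) (Function('D')(d) = Mul(-31, Rational(-1, 29)) = Rational(31, 29))
Add(Add(Function('D')(k), -1581), Mul(-1729, Pow(-482, -1))) = Add(Add(Rational(31, 29), -1581), Mul(-1729, Pow(-482, -1))) = Add(Rational(-45818, 29), Mul(-1729, Rational(-1, 482))) = Add(Rational(-45818, 29), Rational(1729, 482)) = Rational(-22034135, 13978)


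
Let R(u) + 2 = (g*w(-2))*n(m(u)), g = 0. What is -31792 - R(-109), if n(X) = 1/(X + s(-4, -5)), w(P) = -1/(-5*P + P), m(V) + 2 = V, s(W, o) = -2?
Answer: -31790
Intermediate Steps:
m(V) = -2 + V
w(P) = 1/(4*P) (w(P) = -1/((-4*P)) = -(-1)/(4*P) = 1/(4*P))
n(X) = 1/(-2 + X) (n(X) = 1/(X - 2) = 1/(-2 + X))
R(u) = -2 (R(u) = -2 + (0*((1/4)/(-2)))/(-2 + (-2 + u)) = -2 + (0*((1/4)*(-1/2)))/(-4 + u) = -2 + (0*(-1/8))/(-4 + u) = -2 + 0/(-4 + u) = -2 + 0 = -2)
-31792 - R(-109) = -31792 - 1*(-2) = -31792 + 2 = -31790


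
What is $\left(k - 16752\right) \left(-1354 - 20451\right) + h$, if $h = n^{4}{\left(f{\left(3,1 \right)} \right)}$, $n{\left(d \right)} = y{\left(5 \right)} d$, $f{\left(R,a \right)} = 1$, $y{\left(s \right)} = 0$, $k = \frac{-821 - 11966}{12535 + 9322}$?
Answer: $\frac{7984146078055}{21857} \approx 3.6529 \cdot 10^{8}$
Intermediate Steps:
$k = - \frac{12787}{21857} \approx -0.58503$
$n{\left(d \right)} = 0$ ($n{\left(d \right)} = 0 d = 0$)
$h = 0$ ($h = 0^{4} = 0$)
$\left(k - 16752\right) \left(-1354 - 20451\right) + h = \left(- \frac{12787}{21857} - 16752\right) \left(-1354 - 20451\right) + 0 = \left(- \frac{366161251}{21857}\right) \left(-21805\right) + 0 = \frac{7984146078055}{21857} + 0 = \frac{7984146078055}{21857}$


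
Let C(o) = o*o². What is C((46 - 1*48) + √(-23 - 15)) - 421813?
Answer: -421593 - 26*I*√38 ≈ -4.2159e+5 - 160.27*I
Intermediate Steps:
C(o) = o³
C((46 - 1*48) + √(-23 - 15)) - 421813 = ((46 - 1*48) + √(-23 - 15))³ - 421813 = ((46 - 48) + √(-38))³ - 421813 = (-2 + I*√38)³ - 421813 = -421813 + (-2 + I*√38)³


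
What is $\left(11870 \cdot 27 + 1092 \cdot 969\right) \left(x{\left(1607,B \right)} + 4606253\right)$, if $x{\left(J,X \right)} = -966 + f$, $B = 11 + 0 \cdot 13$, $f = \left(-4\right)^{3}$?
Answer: $6348935426274$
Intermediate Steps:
$f = -64$
$B = 11$ ($B = 11 + 0 = 11$)
$x{\left(J,X \right)} = -1030$ ($x{\left(J,X \right)} = -966 - 64 = -1030$)
$\left(11870 \cdot 27 + 1092 \cdot 969\right) \left(x{\left(1607,B \right)} + 4606253\right) = \left(11870 \cdot 27 + 1092 \cdot 969\right) \left(-1030 + 4606253\right) = \left(320490 + 1058148\right) 4605223 = 1378638 \cdot 4605223 = 6348935426274$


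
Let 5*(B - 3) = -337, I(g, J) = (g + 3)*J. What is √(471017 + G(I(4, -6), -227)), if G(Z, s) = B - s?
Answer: √11779490/5 ≈ 686.42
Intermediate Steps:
I(g, J) = J*(3 + g) (I(g, J) = (3 + g)*J = J*(3 + g))
B = -322/5 (B = 3 + (⅕)*(-337) = 3 - 337/5 = -322/5 ≈ -64.400)
G(Z, s) = -322/5 - s
√(471017 + G(I(4, -6), -227)) = √(471017 + (-322/5 - 1*(-227))) = √(471017 + (-322/5 + 227)) = √(471017 + 813/5) = √(2355898/5) = √11779490/5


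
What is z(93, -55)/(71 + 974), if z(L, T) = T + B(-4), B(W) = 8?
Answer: -47/1045 ≈ -0.044976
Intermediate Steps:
z(L, T) = 8 + T (z(L, T) = T + 8 = 8 + T)
z(93, -55)/(71 + 974) = (8 - 55)/(71 + 974) = -47/1045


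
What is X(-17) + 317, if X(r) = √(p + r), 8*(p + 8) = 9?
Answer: 317 + I*√382/4 ≈ 317.0 + 4.8862*I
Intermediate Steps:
p = -55/8 (p = -8 + (⅛)*9 = -8 + 9/8 = -55/8 ≈ -6.8750)
X(r) = √(-55/8 + r)
X(-17) + 317 = √(-110 + 16*(-17))/4 + 317 = √(-110 - 272)/4 + 317 = √(-382)/4 + 317 = (I*√382)/4 + 317 = I*√382/4 + 317 = 317 + I*√382/4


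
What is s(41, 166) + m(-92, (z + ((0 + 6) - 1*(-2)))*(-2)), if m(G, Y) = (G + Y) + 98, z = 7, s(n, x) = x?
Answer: 142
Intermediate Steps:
m(G, Y) = 98 + G + Y
s(41, 166) + m(-92, (z + ((0 + 6) - 1*(-2)))*(-2)) = 166 + (98 - 92 + (7 + ((0 + 6) - 1*(-2)))*(-2)) = 166 + (98 - 92 + (7 + (6 + 2))*(-2)) = 166 + (98 - 92 + (7 + 8)*(-2)) = 166 + (98 - 92 + 15*(-2)) = 166 + (98 - 92 - 30) = 166 - 24 = 142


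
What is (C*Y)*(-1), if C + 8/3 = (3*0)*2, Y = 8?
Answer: 64/3 ≈ 21.333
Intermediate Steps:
C = -8/3 (C = -8/3 + (3*0)*2 = -8/3 + 0*2 = -8/3 + 0 = -8/3 ≈ -2.6667)
(C*Y)*(-1) = -8/3*8*(-1) = -64/3*(-1) = 64/3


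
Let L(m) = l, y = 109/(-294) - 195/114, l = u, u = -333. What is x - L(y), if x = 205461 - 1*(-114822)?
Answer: 320616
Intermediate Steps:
x = 320283 (x = 205461 + 114822 = 320283)
l = -333
y = -5813/2793 (y = 109*(-1/294) - 195*1/114 = -109/294 - 65/38 = -5813/2793 ≈ -2.0813)
L(m) = -333
x - L(y) = 320283 - 1*(-333) = 320283 + 333 = 320616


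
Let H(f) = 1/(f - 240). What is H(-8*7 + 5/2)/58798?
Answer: -1/17257213 ≈ -5.7947e-8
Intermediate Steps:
H(f) = 1/(-240 + f)
H(-8*7 + 5/2)/58798 = 1/(-240 + (-8*7 + 5/2)*58798) = (1/58798)/(-240 + (-56 + 5*(1/2))) = (1/58798)/(-240 + (-56 + 5/2)) = (1/58798)/(-240 - 107/2) = (1/58798)/(-587/2) = -2/587*1/58798 = -1/17257213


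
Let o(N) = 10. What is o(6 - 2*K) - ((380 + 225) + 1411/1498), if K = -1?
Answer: -892721/1498 ≈ -595.94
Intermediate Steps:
o(6 - 2*K) - ((380 + 225) + 1411/1498) = 10 - ((380 + 225) + 1411/1498) = 10 - (605 + 1411*(1/1498)) = 10 - (605 + 1411/1498) = 10 - 1*907701/1498 = 10 - 907701/1498 = -892721/1498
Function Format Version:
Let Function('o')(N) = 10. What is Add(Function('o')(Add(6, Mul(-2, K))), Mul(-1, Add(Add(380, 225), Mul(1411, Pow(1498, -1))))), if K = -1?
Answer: Rational(-892721, 1498) ≈ -595.94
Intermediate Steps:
Add(Function('o')(Add(6, Mul(-2, K))), Mul(-1, Add(Add(380, 225), Mul(1411, Pow(1498, -1))))) = Add(10, Mul(-1, Add(Add(380, 225), Mul(1411, Pow(1498, -1))))) = Add(10, Mul(-1, Add(605, Mul(1411, Rational(1, 1498))))) = Add(10, Mul(-1, Add(605, Rational(1411, 1498)))) = Add(10, Mul(-1, Rational(907701, 1498))) = Add(10, Rational(-907701, 1498)) = Rational(-892721, 1498)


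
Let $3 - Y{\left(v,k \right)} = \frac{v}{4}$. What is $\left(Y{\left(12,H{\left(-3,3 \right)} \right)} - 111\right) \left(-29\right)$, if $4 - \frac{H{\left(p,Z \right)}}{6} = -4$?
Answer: $3219$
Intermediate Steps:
$H{\left(p,Z \right)} = 48$ ($H{\left(p,Z \right)} = 24 - -24 = 24 + 24 = 48$)
$Y{\left(v,k \right)} = 3 - \frac{v}{4}$
$\left(Y{\left(12,H{\left(-3,3 \right)} \right)} - 111\right) \left(-29\right) = \left(\left(3 - 3\right) - 111\right) \left(-29\right) = \left(0 - 111\right) \left(-29\right) = \left(-111\right) \left(-29\right) = 3219$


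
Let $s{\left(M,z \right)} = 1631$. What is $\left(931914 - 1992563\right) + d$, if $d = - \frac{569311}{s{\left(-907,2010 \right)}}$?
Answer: $- \frac{1730487830}{1631} \approx -1.061 \cdot 10^{6}$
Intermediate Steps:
$d = - \frac{569311}{1631} \approx -349.06$
$\left(931914 - 1992563\right) + d = \left(931914 - 1992563\right) - \frac{569311}{1631} = -1060649 - \frac{569311}{1631} = - \frac{1730487830}{1631}$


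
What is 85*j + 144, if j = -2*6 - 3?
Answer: -1131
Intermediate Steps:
j = -15 (j = -12 - 3 = -15)
85*j + 144 = 85*(-15) + 144 = -1275 + 144 = -1131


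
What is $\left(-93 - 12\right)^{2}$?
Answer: $11025$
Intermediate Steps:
$\left(-93 - 12\right)^{2} = \left(-105\right)^{2} = 11025$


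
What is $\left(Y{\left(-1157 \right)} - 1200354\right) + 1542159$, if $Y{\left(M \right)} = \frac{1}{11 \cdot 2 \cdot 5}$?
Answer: $\frac{37598551}{110} \approx 3.4181 \cdot 10^{5}$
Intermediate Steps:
$Y{\left(M \right)} = \frac{1}{110}$ ($Y{\left(M \right)} = \frac{1}{22 \cdot 5} = \frac{1}{110}$)
$\left(Y{\left(-1157 \right)} - 1200354\right) + 1542159 = \left(\frac{1}{110} - 1200354\right) + 1542159 = - \frac{132038939}{110} + 1542159 = \frac{37598551}{110}$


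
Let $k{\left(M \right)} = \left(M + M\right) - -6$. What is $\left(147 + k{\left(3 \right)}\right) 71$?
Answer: $11289$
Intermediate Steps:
$k{\left(M \right)} = 6 + 2 M$ ($k{\left(M \right)} = 2 M + 6 = 6 + 2 M$)
$\left(147 + k{\left(3 \right)}\right) 71 = \left(147 + \left(6 + 2 \cdot 3\right)\right) 71 = \left(147 + \left(6 + 6\right)\right) 71 = \left(147 + 12\right) 71 = 159 \cdot 71 = 11289$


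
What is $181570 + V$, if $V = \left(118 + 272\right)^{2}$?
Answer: $333670$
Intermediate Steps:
$V = 152100$ ($V = 390^{2} = 152100$)
$181570 + V = 181570 + 152100 = 333670$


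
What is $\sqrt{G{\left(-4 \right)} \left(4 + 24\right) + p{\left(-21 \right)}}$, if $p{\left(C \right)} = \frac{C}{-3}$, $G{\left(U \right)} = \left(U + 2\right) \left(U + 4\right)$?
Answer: $\sqrt{7} \approx 2.6458$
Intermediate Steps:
$G{\left(U \right)} = \left(2 + U\right) \left(4 + U\right)$
$p{\left(C \right)} = - \frac{C}{3}$ ($p{\left(C \right)} = C \left(- \frac{1}{3}\right) = - \frac{C}{3}$)
$\sqrt{G{\left(-4 \right)} \left(4 + 24\right) + p{\left(-21 \right)}} = \sqrt{\left(8 + \left(-4\right)^{2} + 6 \left(-4\right)\right) \left(4 + 24\right) - -7} = \sqrt{\left(8 + 16 - 24\right) 28 + 7} = \sqrt{0 \cdot 28 + 7} = \sqrt{0 + 7} = \sqrt{7}$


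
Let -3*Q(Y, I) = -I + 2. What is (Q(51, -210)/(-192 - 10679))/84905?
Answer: 212/2769006765 ≈ 7.6562e-8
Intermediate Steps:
Q(Y, I) = -⅔ + I/3 (Q(Y, I) = -(-I + 2)/3 = -(2 - I)/3 = -⅔ + I/3)
(Q(51, -210)/(-192 - 10679))/84905 = ((-⅔ + (⅓)*(-210))/(-192 - 10679))/84905 = ((-⅔ - 70)/(-10871))*(1/84905) = -212/3*(-1/10871)*(1/84905) = (212/32613)*(1/84905) = 212/2769006765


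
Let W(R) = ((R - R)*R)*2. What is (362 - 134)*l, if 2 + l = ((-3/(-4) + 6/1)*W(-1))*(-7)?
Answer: -456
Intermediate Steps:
W(R) = 0 (W(R) = (0*R)*2 = 0*2 = 0)
l = -2 (l = -2 + ((-3/(-4) + 6/1)*0)*(-7) = -2 + ((-3*(-¼) + 6*1)*0)*(-7) = -2 + ((¾ + 6)*0)*(-7) = -2 + ((27/4)*0)*(-7) = -2 + 0*(-7) = -2 + 0 = -2)
(362 - 134)*l = (362 - 134)*(-2) = 228*(-2) = -456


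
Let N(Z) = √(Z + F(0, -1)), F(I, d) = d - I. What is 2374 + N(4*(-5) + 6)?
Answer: 2374 + I*√15 ≈ 2374.0 + 3.873*I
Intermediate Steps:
N(Z) = √(-1 + Z) (N(Z) = √(Z + (-1 - 1*0)) = √(Z + (-1 + 0)) = √(Z - 1) = √(-1 + Z))
2374 + N(4*(-5) + 6) = 2374 + √(-1 + (4*(-5) + 6)) = 2374 + √(-1 + (-20 + 6)) = 2374 + √(-1 - 14) = 2374 + √(-15) = 2374 + I*√15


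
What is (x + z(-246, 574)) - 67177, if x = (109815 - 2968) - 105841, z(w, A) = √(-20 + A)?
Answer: -66171 + √554 ≈ -66148.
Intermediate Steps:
x = 1006 (x = 106847 - 105841 = 1006)
(x + z(-246, 574)) - 67177 = (1006 + √(-20 + 574)) - 67177 = (1006 + √554) - 67177 = -66171 + √554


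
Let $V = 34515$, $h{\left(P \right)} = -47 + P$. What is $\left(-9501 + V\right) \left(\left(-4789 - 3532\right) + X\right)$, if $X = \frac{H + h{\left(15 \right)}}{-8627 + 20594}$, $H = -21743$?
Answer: $- \frac{830457979516}{3989} \approx -2.0819 \cdot 10^{8}$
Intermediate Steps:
$X = - \frac{21775}{11967}$ ($X = \frac{-21743 + \left(-47 + 15\right)}{-8627 + 20594} = \frac{-21743 - 32}{11967} = \left(-21775\right) \frac{1}{11967} = - \frac{21775}{11967} \approx -1.8196$)
$\left(-9501 + V\right) \left(\left(-4789 - 3532\right) + X\right) = \left(-9501 + 34515\right) \left(\left(-4789 - 3532\right) - \frac{21775}{11967}\right) = 25014 \left(\left(-4789 - 3532\right) - \frac{21775}{11967}\right) = 25014 \left(-8321 - \frac{21775}{11967}\right) = 25014 \left(- \frac{99599182}{11967}\right) = - \frac{830457979516}{3989}$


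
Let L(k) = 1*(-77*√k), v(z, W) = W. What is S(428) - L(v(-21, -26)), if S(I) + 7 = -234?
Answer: -241 + 77*I*√26 ≈ -241.0 + 392.62*I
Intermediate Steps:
S(I) = -241 (S(I) = -7 - 234 = -241)
L(k) = -77*√k
S(428) - L(v(-21, -26)) = -241 - (-77)*√(-26) = -241 - (-77)*I*√26 = -241 + 77*I*√26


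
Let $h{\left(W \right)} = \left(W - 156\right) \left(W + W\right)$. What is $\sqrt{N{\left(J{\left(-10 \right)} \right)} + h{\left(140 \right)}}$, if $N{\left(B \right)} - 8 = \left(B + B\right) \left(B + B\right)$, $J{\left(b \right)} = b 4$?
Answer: $2 \sqrt{482} \approx 43.909$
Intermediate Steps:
$J{\left(b \right)} = 4 b$
$h{\left(W \right)} = 2 W \left(-156 + W\right)$ ($h{\left(W \right)} = \left(-156 + W\right) 2 W = 2 W \left(-156 + W\right)$)
$N{\left(B \right)} = 8 + 4 B^{2}$ ($N{\left(B \right)} = 8 + \left(B + B\right) \left(B + B\right) = 8 + 2 B 2 B = 8 + 4 B^{2}$)
$\sqrt{N{\left(J{\left(-10 \right)} \right)} + h{\left(140 \right)}} = \sqrt{\left(8 + 4 \left(4 \left(-10\right)\right)^{2}\right) + 2 \cdot 140 \left(-156 + 140\right)} = \sqrt{\left(8 + 4 \left(-40\right)^{2}\right) + 2 \cdot 140 \left(-16\right)} = \sqrt{\left(8 + 4 \cdot 1600\right) - 4480} = \sqrt{\left(8 + 6400\right) - 4480} = \sqrt{6408 - 4480} = \sqrt{1928} = 2 \sqrt{482}$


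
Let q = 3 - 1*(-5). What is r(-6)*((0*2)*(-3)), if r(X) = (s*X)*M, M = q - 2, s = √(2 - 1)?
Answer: 0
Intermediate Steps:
q = 8 (q = 3 + 5 = 8)
s = 1 (s = √1 = 1)
M = 6 (M = 8 - 2 = 6)
r(X) = 6*X (r(X) = (1*X)*6 = X*6 = 6*X)
r(-6)*((0*2)*(-3)) = (6*(-6))*((0*2)*(-3)) = -0*(-3) = -36*0 = 0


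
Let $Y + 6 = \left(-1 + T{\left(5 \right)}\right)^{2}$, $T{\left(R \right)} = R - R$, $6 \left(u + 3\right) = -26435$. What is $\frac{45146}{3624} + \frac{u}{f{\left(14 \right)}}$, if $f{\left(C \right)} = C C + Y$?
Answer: $- \frac{3677363}{346092} \approx -10.625$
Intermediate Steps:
$u = - \frac{26453}{6}$ ($u = -3 + \frac{1}{6} \left(-26435\right) = -3 - \frac{26435}{6} = - \frac{26453}{6} \approx -4408.8$)
$T{\left(R \right)} = 0$
$Y = -5$ ($Y = -6 + \left(-1 + 0\right)^{2} = -6 + \left(-1\right)^{2} = -6 + 1 = -5$)
$f{\left(C \right)} = -5 + C^{2}$ ($f{\left(C \right)} = C C - 5 = C^{2} - 5 = -5 + C^{2}$)
$\frac{45146}{3624} + \frac{u}{f{\left(14 \right)}} = \frac{45146}{3624} - \frac{26453}{6 \left(-5 + 14^{2}\right)} = 45146 \cdot \frac{1}{3624} - \frac{26453}{6 \left(-5 + 196\right)} = \frac{22573}{1812} - \frac{26453}{6 \cdot 191} = \frac{22573}{1812} - \frac{26453}{1146} = - \frac{3677363}{346092}$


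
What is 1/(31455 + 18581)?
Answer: 1/50036 ≈ 1.9986e-5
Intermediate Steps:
1/(31455 + 18581) = 1/50036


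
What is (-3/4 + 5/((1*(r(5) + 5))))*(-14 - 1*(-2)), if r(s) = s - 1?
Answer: 7/3 ≈ 2.3333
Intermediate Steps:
r(s) = -1 + s
(-3/4 + 5/((1*(r(5) + 5))))*(-14 - 1*(-2)) = (-3/4 + 5/((1*((-1 + 5) + 5))))*(-14 - 1*(-2)) = (-3*¼ + 5/((1*(4 + 5))))*(-14 + 2) = (-¾ + 5/((1*9)))*(-12) = (-¾ + 5/9)*(-12) = -7/36*(-12) = 7/3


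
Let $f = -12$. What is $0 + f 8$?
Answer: $-96$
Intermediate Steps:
$0 + f 8 = 0 - 96 = -96$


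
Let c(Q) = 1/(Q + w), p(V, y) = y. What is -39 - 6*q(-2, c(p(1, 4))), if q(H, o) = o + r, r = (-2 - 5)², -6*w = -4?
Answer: -2340/7 ≈ -334.29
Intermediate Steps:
w = ⅔ (w = -⅙*(-4) = ⅔ ≈ 0.66667)
r = 49 (r = (-7)² = 49)
c(Q) = 1/(⅔ + Q) (c(Q) = 1/(Q + ⅔) = 1/(⅔ + Q))
q(H, o) = 49 + o (q(H, o) = o + 49 = 49 + o)
-39 - 6*q(-2, c(p(1, 4))) = -39 - 6*(49 + 3/(2 + 3*4)) = -39 - 6*(49 + 3/(2 + 12)) = -39 - 6*(49 + 3/14) = -39 - 6*689/14 = -39 - 2067/7 = -2340/7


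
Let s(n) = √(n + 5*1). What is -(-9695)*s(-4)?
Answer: 9695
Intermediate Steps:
s(n) = √(5 + n) (s(n) = √(n + 5) = √(5 + n))
-(-9695)*s(-4) = -(-9695)*√(5 - 4) = -(-9695)*√1 = -(-9695) = -1385*(-7) = 9695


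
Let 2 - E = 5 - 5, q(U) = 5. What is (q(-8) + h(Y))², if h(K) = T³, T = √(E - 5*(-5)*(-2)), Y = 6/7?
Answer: (5 - 192*I*√3)² ≈ -1.1057e+5 - 3325.5*I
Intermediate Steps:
Y = 6/7 (Y = 6*(⅐) = 6/7 ≈ 0.85714)
E = 2 (E = 2 - (5 - 5) = 2 - 1*0 = 2 + 0 = 2)
T = 4*I*√3 (T = √(2 - 5*(-5)*(-2)) = √(2 + 25*(-2)) = √(2 - 50) = √(-48) = 4*I*√3 ≈ 6.9282*I)
h(K) = -192*I*√3 (h(K) = (4*I*√3)³ = -192*I*√3)
(q(-8) + h(Y))² = (5 - 192*I*√3)²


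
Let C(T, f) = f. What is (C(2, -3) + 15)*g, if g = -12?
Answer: -144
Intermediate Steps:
(C(2, -3) + 15)*g = (-3 + 15)*(-12) = 12*(-12) = -144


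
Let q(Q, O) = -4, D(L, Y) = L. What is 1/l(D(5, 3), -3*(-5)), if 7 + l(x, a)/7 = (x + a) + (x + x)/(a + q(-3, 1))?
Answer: 11/1071 ≈ 0.010271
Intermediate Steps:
l(x, a) = -49 + 7*a + 7*x + 14*x/(-4 + a) (l(x, a) = -49 + 7*((x + a) + (x + x)/(a - 4)) = -49 + 7*((a + x) + (2*x)/(-4 + a)) = -49 + 7*((a + x) + 2*x/(-4 + a)) = -49 + 7*(a + x + 2*x/(-4 + a)) = -49 + (7*a + 7*x + 14*x/(-4 + a)) = -49 + 7*a + 7*x + 14*x/(-4 + a))
1/l(D(5, 3), -3*(-5)) = 1/(7*(28 + (-3*(-5))**2 - (-33)*(-5) - 2*5 - 3*(-5)*5)/(-4 - 3*(-5))) = 1/(7*(28 + 15**2 - 11*15 - 10 + 15*5)/(-4 + 15)) = 1/(7*(28 + 225 - 165 - 10 + 75)/11) = 1/(7*(1/11)*153) = 1/(1071/11) = 11/1071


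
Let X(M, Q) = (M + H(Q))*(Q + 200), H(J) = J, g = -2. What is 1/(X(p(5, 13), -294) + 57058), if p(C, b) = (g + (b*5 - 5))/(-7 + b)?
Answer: 3/251356 ≈ 1.1935e-5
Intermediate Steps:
p(C, b) = (-7 + 5*b)/(-7 + b) (p(C, b) = (-2 + (b*5 - 5))/(-7 + b) = (-2 + (5*b - 5))/(-7 + b) = (-2 + (-5 + 5*b))/(-7 + b) = (-7 + 5*b)/(-7 + b))
X(M, Q) = (200 + Q)*(M + Q) (X(M, Q) = (M + Q)*(Q + 200) = (M + Q)*(200 + Q) = (200 + Q)*(M + Q))
1/(X(p(5, 13), -294) + 57058) = 1/(((-294)² + 200*((-7 + 5*13)/(-7 + 13)) + 200*(-294) + ((-7 + 5*13)/(-7 + 13))*(-294)) + 57058) = 1/((86436 + 200*((-7 + 65)/6) - 58800 + ((-7 + 65)/6)*(-294)) + 57058) = 1/((86436 + 200*((⅙)*58) - 58800 + ((⅙)*58)*(-294)) + 57058) = 1/((86436 + 200*(29/3) - 58800 + (29/3)*(-294)) + 57058) = 1/((86436 + 5800/3 - 58800 - 2842) + 57058) = 1/(80182/3 + 57058) = 1/(251356/3) = 3/251356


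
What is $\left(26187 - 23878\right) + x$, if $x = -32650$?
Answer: $-30341$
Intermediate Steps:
$\left(26187 - 23878\right) + x = \left(26187 - 23878\right) - 32650 = 2309 - 32650 = -30341$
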